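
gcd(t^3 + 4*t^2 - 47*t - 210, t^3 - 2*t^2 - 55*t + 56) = 1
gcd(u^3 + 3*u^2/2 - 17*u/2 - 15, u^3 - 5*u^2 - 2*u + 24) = u^2 - u - 6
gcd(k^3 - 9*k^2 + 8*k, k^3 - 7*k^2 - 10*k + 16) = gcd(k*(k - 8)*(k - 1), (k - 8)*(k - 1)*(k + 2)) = k^2 - 9*k + 8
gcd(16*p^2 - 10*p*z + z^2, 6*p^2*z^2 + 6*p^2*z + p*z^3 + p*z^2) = 1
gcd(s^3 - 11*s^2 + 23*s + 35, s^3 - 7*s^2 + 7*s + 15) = s^2 - 4*s - 5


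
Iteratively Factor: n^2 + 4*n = (n + 4)*(n)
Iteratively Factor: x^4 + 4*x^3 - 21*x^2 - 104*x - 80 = (x - 5)*(x^3 + 9*x^2 + 24*x + 16) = (x - 5)*(x + 4)*(x^2 + 5*x + 4) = (x - 5)*(x + 1)*(x + 4)*(x + 4)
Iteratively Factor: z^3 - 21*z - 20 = (z + 4)*(z^2 - 4*z - 5) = (z + 1)*(z + 4)*(z - 5)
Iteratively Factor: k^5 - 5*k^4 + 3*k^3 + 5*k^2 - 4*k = (k)*(k^4 - 5*k^3 + 3*k^2 + 5*k - 4) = k*(k + 1)*(k^3 - 6*k^2 + 9*k - 4) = k*(k - 1)*(k + 1)*(k^2 - 5*k + 4) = k*(k - 1)^2*(k + 1)*(k - 4)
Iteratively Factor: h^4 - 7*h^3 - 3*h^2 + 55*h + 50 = (h + 1)*(h^3 - 8*h^2 + 5*h + 50) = (h - 5)*(h + 1)*(h^2 - 3*h - 10) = (h - 5)*(h + 1)*(h + 2)*(h - 5)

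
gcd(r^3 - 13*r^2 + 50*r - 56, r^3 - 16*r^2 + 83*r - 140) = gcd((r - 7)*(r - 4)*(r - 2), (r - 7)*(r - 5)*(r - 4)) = r^2 - 11*r + 28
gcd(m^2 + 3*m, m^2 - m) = m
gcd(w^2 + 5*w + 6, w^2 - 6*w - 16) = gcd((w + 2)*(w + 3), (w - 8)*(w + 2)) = w + 2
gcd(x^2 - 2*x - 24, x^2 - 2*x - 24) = x^2 - 2*x - 24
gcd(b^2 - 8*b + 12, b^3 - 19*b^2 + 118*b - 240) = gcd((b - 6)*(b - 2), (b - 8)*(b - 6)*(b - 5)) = b - 6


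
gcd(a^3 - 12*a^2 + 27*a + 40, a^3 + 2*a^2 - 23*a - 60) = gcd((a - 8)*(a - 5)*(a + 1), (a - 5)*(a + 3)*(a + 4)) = a - 5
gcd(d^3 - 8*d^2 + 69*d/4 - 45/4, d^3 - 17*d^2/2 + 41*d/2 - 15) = d^2 - 13*d/2 + 15/2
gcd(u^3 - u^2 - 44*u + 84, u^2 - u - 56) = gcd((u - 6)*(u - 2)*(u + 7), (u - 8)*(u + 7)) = u + 7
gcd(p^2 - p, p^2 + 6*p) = p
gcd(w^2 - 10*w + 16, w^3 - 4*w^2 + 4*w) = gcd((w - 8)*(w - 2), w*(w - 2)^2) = w - 2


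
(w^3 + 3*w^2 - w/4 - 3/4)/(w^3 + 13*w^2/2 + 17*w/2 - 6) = (w + 1/2)/(w + 4)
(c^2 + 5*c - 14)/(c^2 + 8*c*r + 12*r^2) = (c^2 + 5*c - 14)/(c^2 + 8*c*r + 12*r^2)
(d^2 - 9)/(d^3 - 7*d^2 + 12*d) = (d + 3)/(d*(d - 4))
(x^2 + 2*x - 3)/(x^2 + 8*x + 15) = (x - 1)/(x + 5)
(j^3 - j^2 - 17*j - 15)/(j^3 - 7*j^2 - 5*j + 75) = (j + 1)/(j - 5)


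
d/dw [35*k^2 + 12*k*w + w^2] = 12*k + 2*w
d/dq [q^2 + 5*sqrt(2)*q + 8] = 2*q + 5*sqrt(2)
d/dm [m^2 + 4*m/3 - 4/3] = 2*m + 4/3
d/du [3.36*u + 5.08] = 3.36000000000000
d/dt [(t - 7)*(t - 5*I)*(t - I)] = 3*t^2 + t*(-14 - 12*I) - 5 + 42*I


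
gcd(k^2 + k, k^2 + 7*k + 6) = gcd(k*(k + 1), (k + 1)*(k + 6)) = k + 1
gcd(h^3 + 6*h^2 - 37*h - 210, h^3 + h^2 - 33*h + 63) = h + 7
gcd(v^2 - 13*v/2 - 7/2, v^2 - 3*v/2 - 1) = v + 1/2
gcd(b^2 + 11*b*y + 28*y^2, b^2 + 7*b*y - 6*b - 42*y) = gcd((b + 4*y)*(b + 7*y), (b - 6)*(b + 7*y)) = b + 7*y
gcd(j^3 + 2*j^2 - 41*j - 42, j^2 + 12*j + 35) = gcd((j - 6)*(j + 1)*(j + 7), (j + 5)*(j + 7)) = j + 7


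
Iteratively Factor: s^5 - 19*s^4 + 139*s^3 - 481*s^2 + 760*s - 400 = (s - 4)*(s^4 - 15*s^3 + 79*s^2 - 165*s + 100) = (s - 4)*(s - 1)*(s^3 - 14*s^2 + 65*s - 100) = (s - 4)^2*(s - 1)*(s^2 - 10*s + 25) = (s - 5)*(s - 4)^2*(s - 1)*(s - 5)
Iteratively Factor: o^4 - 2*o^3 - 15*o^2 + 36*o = (o - 3)*(o^3 + o^2 - 12*o) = (o - 3)*(o + 4)*(o^2 - 3*o) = (o - 3)^2*(o + 4)*(o)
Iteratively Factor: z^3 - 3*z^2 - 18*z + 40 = (z + 4)*(z^2 - 7*z + 10) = (z - 2)*(z + 4)*(z - 5)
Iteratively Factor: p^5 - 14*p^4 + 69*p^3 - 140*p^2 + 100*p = (p - 2)*(p^4 - 12*p^3 + 45*p^2 - 50*p) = (p - 5)*(p - 2)*(p^3 - 7*p^2 + 10*p) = (p - 5)^2*(p - 2)*(p^2 - 2*p) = p*(p - 5)^2*(p - 2)*(p - 2)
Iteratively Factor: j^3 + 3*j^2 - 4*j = (j)*(j^2 + 3*j - 4) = j*(j + 4)*(j - 1)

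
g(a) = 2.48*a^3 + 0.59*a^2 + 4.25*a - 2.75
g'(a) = 7.44*a^2 + 1.18*a + 4.25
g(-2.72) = -59.85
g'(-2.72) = 56.08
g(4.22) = 212.07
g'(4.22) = 141.72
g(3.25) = 102.43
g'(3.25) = 86.67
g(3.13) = 92.38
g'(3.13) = 80.83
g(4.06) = 190.20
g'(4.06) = 131.68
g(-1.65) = -19.30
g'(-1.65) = 22.56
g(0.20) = -1.86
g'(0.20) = 4.78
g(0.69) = 1.28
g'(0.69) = 8.61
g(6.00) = 579.67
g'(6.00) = 279.17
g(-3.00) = -77.15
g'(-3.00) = 67.67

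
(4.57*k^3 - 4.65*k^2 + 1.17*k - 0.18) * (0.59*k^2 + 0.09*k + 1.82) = 2.6963*k^5 - 2.3322*k^4 + 8.5892*k^3 - 8.4639*k^2 + 2.1132*k - 0.3276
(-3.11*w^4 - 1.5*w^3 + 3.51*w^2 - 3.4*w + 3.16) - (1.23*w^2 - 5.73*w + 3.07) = -3.11*w^4 - 1.5*w^3 + 2.28*w^2 + 2.33*w + 0.0900000000000003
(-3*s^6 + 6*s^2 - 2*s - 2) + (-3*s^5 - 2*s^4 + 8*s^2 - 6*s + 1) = -3*s^6 - 3*s^5 - 2*s^4 + 14*s^2 - 8*s - 1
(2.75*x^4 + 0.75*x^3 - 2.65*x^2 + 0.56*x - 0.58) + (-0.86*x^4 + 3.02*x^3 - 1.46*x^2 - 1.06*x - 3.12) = 1.89*x^4 + 3.77*x^3 - 4.11*x^2 - 0.5*x - 3.7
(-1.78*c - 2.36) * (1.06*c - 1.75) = -1.8868*c^2 + 0.6134*c + 4.13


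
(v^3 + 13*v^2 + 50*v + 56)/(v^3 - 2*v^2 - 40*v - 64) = (v + 7)/(v - 8)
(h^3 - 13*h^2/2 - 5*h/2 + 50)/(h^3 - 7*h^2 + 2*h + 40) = (h + 5/2)/(h + 2)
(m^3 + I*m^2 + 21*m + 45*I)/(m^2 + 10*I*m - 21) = (m^2 - 2*I*m + 15)/(m + 7*I)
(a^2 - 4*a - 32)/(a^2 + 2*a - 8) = (a - 8)/(a - 2)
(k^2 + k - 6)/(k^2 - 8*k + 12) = (k + 3)/(k - 6)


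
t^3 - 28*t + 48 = (t - 4)*(t - 2)*(t + 6)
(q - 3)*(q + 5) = q^2 + 2*q - 15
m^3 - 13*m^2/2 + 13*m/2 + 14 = (m - 4)*(m - 7/2)*(m + 1)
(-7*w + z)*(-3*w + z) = 21*w^2 - 10*w*z + z^2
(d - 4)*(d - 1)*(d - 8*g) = d^3 - 8*d^2*g - 5*d^2 + 40*d*g + 4*d - 32*g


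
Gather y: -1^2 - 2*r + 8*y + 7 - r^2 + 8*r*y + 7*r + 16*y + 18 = -r^2 + 5*r + y*(8*r + 24) + 24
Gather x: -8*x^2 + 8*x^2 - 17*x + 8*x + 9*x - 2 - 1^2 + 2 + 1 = 0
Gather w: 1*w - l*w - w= -l*w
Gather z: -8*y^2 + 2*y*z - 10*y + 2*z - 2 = -8*y^2 - 10*y + z*(2*y + 2) - 2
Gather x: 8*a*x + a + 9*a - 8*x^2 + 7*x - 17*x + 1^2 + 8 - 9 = 10*a - 8*x^2 + x*(8*a - 10)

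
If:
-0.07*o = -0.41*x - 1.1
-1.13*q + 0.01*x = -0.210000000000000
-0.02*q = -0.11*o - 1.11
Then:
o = -10.06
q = 0.15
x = -4.40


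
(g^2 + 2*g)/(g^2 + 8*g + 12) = g/(g + 6)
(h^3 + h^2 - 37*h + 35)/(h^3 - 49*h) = (h^2 - 6*h + 5)/(h*(h - 7))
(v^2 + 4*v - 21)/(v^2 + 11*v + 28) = (v - 3)/(v + 4)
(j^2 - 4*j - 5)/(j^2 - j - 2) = (j - 5)/(j - 2)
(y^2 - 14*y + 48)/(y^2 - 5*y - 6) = (y - 8)/(y + 1)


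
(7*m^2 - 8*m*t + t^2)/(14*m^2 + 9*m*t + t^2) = (7*m^2 - 8*m*t + t^2)/(14*m^2 + 9*m*t + t^2)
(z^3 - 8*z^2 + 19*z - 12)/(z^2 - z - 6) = (z^2 - 5*z + 4)/(z + 2)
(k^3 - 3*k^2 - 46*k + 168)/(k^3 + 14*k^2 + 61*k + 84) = (k^2 - 10*k + 24)/(k^2 + 7*k + 12)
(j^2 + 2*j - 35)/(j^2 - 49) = (j - 5)/(j - 7)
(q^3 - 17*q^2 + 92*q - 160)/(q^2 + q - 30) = (q^2 - 12*q + 32)/(q + 6)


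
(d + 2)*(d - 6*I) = d^2 + 2*d - 6*I*d - 12*I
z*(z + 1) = z^2 + z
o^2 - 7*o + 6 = (o - 6)*(o - 1)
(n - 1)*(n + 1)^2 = n^3 + n^2 - n - 1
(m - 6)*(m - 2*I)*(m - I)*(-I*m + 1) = -I*m^4 - 2*m^3 + 6*I*m^3 + 12*m^2 - I*m^2 - 2*m + 6*I*m + 12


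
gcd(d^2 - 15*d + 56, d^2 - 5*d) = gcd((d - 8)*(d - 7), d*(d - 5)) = 1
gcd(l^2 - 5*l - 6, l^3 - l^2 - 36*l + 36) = l - 6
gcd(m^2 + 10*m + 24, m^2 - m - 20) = m + 4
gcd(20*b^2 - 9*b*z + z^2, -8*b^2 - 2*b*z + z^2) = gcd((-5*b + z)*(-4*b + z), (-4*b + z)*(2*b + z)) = -4*b + z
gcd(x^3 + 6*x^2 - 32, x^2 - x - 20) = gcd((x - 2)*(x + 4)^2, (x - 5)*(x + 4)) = x + 4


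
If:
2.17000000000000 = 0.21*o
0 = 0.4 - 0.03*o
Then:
No Solution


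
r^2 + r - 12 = (r - 3)*(r + 4)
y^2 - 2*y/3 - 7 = (y - 3)*(y + 7/3)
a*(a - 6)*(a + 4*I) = a^3 - 6*a^2 + 4*I*a^2 - 24*I*a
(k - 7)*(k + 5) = k^2 - 2*k - 35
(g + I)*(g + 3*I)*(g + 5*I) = g^3 + 9*I*g^2 - 23*g - 15*I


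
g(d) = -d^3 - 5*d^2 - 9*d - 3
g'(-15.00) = -534.00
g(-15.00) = 2382.00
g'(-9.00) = -162.00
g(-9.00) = 402.00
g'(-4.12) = -18.72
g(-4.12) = 19.14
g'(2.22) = -45.99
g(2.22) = -58.56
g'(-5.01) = -34.20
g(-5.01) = 42.34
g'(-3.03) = -6.24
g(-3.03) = 6.18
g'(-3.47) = -10.42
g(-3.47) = 9.81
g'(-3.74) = -13.56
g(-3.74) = 13.04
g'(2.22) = -45.99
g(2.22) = -58.56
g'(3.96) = -95.64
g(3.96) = -179.15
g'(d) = -3*d^2 - 10*d - 9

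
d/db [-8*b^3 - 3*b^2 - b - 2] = -24*b^2 - 6*b - 1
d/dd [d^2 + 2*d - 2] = 2*d + 2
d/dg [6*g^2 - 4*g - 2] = 12*g - 4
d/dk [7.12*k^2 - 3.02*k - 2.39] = 14.24*k - 3.02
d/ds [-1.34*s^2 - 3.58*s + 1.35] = -2.68*s - 3.58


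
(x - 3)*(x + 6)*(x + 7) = x^3 + 10*x^2 + 3*x - 126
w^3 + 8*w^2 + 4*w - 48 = (w - 2)*(w + 4)*(w + 6)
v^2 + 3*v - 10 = (v - 2)*(v + 5)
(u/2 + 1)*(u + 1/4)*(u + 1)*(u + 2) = u^4/2 + 21*u^3/8 + 37*u^2/8 + 3*u + 1/2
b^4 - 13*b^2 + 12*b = b*(b - 3)*(b - 1)*(b + 4)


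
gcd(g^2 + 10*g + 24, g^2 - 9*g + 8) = 1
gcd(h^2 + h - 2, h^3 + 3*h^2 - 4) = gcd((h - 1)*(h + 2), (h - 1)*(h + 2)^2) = h^2 + h - 2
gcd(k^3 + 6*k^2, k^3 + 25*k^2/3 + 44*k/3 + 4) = k + 6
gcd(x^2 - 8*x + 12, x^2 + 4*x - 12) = x - 2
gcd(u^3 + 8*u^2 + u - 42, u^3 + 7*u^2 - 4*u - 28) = u^2 + 5*u - 14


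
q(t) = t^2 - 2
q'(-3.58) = -7.16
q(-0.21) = -1.96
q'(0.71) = 1.42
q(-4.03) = 14.24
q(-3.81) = 12.52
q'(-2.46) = -4.92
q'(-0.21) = -0.42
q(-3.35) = 9.22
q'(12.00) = 24.00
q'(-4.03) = -8.06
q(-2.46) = 4.05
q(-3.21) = 8.30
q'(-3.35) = -6.70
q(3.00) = 7.00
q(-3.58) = 10.82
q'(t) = 2*t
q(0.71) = -1.50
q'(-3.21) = -6.42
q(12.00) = 142.00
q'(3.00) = 6.00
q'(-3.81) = -7.62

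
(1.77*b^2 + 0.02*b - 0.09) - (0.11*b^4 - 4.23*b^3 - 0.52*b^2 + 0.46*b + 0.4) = -0.11*b^4 + 4.23*b^3 + 2.29*b^2 - 0.44*b - 0.49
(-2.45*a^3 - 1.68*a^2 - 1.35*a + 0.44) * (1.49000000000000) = -3.6505*a^3 - 2.5032*a^2 - 2.0115*a + 0.6556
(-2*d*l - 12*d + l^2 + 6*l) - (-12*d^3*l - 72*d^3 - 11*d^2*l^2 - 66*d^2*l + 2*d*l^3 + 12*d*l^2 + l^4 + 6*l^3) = 12*d^3*l + 72*d^3 + 11*d^2*l^2 + 66*d^2*l - 2*d*l^3 - 12*d*l^2 - 2*d*l - 12*d - l^4 - 6*l^3 + l^2 + 6*l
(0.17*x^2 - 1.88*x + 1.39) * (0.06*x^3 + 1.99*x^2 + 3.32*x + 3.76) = 0.0102*x^5 + 0.2255*x^4 - 3.0934*x^3 - 2.8363*x^2 - 2.454*x + 5.2264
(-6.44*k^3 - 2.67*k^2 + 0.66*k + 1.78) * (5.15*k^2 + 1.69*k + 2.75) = -33.166*k^5 - 24.6341*k^4 - 18.8233*k^3 + 2.9399*k^2 + 4.8232*k + 4.895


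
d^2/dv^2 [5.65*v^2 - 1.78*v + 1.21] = 11.3000000000000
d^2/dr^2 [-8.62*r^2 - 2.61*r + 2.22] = -17.2400000000000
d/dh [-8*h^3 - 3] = -24*h^2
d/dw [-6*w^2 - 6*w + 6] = -12*w - 6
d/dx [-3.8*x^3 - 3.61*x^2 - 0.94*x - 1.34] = -11.4*x^2 - 7.22*x - 0.94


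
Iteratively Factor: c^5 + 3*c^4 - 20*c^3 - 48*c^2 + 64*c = (c + 4)*(c^4 - c^3 - 16*c^2 + 16*c) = c*(c + 4)*(c^3 - c^2 - 16*c + 16) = c*(c - 4)*(c + 4)*(c^2 + 3*c - 4) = c*(c - 4)*(c + 4)^2*(c - 1)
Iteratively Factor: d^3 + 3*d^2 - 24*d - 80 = (d + 4)*(d^2 - d - 20) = (d + 4)^2*(d - 5)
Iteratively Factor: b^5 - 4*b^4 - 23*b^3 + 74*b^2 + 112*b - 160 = (b + 2)*(b^4 - 6*b^3 - 11*b^2 + 96*b - 80) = (b - 5)*(b + 2)*(b^3 - b^2 - 16*b + 16) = (b - 5)*(b - 4)*(b + 2)*(b^2 + 3*b - 4) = (b - 5)*(b - 4)*(b + 2)*(b + 4)*(b - 1)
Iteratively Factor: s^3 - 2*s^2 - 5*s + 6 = (s + 2)*(s^2 - 4*s + 3) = (s - 3)*(s + 2)*(s - 1)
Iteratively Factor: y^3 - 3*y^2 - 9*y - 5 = (y + 1)*(y^2 - 4*y - 5) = (y - 5)*(y + 1)*(y + 1)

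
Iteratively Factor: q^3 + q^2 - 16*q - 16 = (q + 4)*(q^2 - 3*q - 4) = (q - 4)*(q + 4)*(q + 1)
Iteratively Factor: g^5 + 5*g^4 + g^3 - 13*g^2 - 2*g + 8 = (g - 1)*(g^4 + 6*g^3 + 7*g^2 - 6*g - 8) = (g - 1)*(g + 2)*(g^3 + 4*g^2 - g - 4) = (g - 1)*(g + 2)*(g + 4)*(g^2 - 1) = (g - 1)*(g + 1)*(g + 2)*(g + 4)*(g - 1)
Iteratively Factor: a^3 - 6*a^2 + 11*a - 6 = (a - 3)*(a^2 - 3*a + 2) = (a - 3)*(a - 1)*(a - 2)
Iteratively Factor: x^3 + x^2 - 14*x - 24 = (x + 3)*(x^2 - 2*x - 8) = (x + 2)*(x + 3)*(x - 4)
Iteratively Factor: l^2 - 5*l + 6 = (l - 2)*(l - 3)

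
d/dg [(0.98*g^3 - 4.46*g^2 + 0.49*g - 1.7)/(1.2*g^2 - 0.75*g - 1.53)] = (1.176*g^4 - 1.47*g^3 - 1.7412*g^2 + 17.7276*g - 2.0247)/(1.44*g^4 - 1.8*g^3 - 3.1095*g^2 + 2.295*g + 2.3409)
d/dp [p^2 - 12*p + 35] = 2*p - 12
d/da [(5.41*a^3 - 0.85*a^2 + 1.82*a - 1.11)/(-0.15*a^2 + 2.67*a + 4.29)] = (-0.8115*a^4 + 28.8894*a^3 + 67.6302*a^2 - 7.626*a + 10.7715)/(0.0225*a^4 - 0.801*a^3 + 5.8419*a^2 + 22.9086*a + 18.4041)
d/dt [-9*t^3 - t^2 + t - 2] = -27*t^2 - 2*t + 1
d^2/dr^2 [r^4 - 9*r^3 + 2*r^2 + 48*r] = 12*r^2 - 54*r + 4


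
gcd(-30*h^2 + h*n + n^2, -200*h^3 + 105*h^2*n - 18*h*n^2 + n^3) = 5*h - n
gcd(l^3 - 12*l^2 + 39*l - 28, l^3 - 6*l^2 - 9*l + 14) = l^2 - 8*l + 7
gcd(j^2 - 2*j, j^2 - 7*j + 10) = j - 2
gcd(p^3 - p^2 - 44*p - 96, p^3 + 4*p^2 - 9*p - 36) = p^2 + 7*p + 12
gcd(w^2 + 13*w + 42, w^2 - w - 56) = w + 7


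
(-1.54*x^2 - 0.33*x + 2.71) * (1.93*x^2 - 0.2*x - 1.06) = -2.9722*x^4 - 0.3289*x^3 + 6.9287*x^2 - 0.1922*x - 2.8726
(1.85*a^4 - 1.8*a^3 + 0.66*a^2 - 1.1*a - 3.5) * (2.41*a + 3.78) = 4.4585*a^5 + 2.655*a^4 - 5.2134*a^3 - 0.1562*a^2 - 12.593*a - 13.23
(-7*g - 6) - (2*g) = -9*g - 6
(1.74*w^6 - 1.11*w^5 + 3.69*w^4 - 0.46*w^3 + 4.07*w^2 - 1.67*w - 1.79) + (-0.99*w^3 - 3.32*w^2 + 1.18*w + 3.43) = 1.74*w^6 - 1.11*w^5 + 3.69*w^4 - 1.45*w^3 + 0.75*w^2 - 0.49*w + 1.64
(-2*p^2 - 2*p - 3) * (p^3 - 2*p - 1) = -2*p^5 - 2*p^4 + p^3 + 6*p^2 + 8*p + 3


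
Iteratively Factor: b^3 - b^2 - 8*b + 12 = (b - 2)*(b^2 + b - 6) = (b - 2)*(b + 3)*(b - 2)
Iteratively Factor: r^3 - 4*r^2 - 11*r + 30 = (r - 2)*(r^2 - 2*r - 15) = (r - 5)*(r - 2)*(r + 3)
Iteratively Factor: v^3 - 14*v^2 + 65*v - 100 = (v - 5)*(v^2 - 9*v + 20) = (v - 5)*(v - 4)*(v - 5)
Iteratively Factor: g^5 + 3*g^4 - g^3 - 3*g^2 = (g + 3)*(g^4 - g^2) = g*(g + 3)*(g^3 - g) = g^2*(g + 3)*(g^2 - 1) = g^2*(g - 1)*(g + 3)*(g + 1)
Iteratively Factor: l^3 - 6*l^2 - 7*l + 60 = (l - 4)*(l^2 - 2*l - 15) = (l - 5)*(l - 4)*(l + 3)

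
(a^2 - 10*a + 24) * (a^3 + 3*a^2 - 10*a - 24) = a^5 - 7*a^4 - 16*a^3 + 148*a^2 - 576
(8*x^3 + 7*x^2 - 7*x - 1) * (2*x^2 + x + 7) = 16*x^5 + 22*x^4 + 49*x^3 + 40*x^2 - 50*x - 7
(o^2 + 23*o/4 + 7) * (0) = 0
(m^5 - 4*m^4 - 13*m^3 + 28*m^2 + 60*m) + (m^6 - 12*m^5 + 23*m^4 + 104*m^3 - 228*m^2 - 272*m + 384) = m^6 - 11*m^5 + 19*m^4 + 91*m^3 - 200*m^2 - 212*m + 384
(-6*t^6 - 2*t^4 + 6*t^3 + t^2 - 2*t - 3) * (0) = 0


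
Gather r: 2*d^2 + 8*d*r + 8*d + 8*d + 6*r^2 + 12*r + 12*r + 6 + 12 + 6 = 2*d^2 + 16*d + 6*r^2 + r*(8*d + 24) + 24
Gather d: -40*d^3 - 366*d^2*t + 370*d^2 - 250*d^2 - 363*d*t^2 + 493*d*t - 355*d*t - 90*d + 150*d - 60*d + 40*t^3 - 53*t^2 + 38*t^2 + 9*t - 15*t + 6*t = -40*d^3 + d^2*(120 - 366*t) + d*(-363*t^2 + 138*t) + 40*t^3 - 15*t^2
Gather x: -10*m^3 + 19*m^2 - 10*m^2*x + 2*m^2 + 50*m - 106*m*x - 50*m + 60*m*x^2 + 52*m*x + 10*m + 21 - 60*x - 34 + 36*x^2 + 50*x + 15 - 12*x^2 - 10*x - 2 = -10*m^3 + 21*m^2 + 10*m + x^2*(60*m + 24) + x*(-10*m^2 - 54*m - 20)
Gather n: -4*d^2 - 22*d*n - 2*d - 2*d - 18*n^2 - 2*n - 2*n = -4*d^2 - 4*d - 18*n^2 + n*(-22*d - 4)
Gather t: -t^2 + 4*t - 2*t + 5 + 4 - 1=-t^2 + 2*t + 8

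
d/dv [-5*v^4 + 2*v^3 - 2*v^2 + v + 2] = -20*v^3 + 6*v^2 - 4*v + 1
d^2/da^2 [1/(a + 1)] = 2/(a + 1)^3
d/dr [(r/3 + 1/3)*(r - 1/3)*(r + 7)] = r^2 + 46*r/9 + 13/9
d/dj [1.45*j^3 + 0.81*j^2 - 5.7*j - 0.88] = 4.35*j^2 + 1.62*j - 5.7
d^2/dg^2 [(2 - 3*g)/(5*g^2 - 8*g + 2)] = 2*(-4*(3*g - 2)*(5*g - 4)^2 + (45*g - 34)*(5*g^2 - 8*g + 2))/(5*g^2 - 8*g + 2)^3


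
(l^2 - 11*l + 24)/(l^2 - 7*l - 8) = (l - 3)/(l + 1)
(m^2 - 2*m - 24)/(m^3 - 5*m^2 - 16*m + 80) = (m - 6)/(m^2 - 9*m + 20)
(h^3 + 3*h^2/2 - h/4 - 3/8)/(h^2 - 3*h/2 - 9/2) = (h^2 - 1/4)/(h - 3)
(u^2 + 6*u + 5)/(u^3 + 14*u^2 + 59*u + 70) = (u + 1)/(u^2 + 9*u + 14)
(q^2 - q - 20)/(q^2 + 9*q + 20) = (q - 5)/(q + 5)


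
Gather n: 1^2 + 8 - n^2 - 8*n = -n^2 - 8*n + 9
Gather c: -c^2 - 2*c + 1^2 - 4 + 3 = -c^2 - 2*c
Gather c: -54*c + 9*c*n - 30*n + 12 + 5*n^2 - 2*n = c*(9*n - 54) + 5*n^2 - 32*n + 12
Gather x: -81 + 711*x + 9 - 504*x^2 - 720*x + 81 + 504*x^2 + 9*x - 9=0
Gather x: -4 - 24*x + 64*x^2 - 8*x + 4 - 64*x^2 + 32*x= 0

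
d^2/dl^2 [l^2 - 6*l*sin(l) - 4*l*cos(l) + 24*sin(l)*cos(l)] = 6*l*sin(l) + 4*l*cos(l) + 8*sin(l) - 48*sin(2*l) - 12*cos(l) + 2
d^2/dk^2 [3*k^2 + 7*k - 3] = 6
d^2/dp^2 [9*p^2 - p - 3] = 18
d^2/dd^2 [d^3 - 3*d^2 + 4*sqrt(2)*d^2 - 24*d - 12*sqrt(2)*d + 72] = 6*d - 6 + 8*sqrt(2)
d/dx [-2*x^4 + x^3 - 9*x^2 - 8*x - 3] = -8*x^3 + 3*x^2 - 18*x - 8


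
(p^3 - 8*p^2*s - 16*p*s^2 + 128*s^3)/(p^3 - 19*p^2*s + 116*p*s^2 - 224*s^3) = (p + 4*s)/(p - 7*s)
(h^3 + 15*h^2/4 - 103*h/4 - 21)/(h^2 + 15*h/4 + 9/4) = (h^2 + 3*h - 28)/(h + 3)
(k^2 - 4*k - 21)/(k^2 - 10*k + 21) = (k + 3)/(k - 3)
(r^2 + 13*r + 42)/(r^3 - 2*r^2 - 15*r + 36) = (r^2 + 13*r + 42)/(r^3 - 2*r^2 - 15*r + 36)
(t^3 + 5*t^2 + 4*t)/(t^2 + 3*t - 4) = t*(t + 1)/(t - 1)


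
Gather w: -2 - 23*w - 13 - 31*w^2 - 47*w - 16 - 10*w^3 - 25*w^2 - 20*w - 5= -10*w^3 - 56*w^2 - 90*w - 36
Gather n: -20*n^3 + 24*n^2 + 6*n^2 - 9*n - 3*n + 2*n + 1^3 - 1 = -20*n^3 + 30*n^2 - 10*n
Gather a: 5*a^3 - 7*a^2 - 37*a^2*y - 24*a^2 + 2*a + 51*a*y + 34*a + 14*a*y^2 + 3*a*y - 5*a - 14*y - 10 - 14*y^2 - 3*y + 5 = 5*a^3 + a^2*(-37*y - 31) + a*(14*y^2 + 54*y + 31) - 14*y^2 - 17*y - 5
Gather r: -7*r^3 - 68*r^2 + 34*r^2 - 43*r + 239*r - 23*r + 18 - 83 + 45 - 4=-7*r^3 - 34*r^2 + 173*r - 24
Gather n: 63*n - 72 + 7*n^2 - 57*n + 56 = 7*n^2 + 6*n - 16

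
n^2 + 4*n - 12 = (n - 2)*(n + 6)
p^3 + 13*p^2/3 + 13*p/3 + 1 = (p + 1/3)*(p + 1)*(p + 3)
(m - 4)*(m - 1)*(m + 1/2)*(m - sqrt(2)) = m^4 - 9*m^3/2 - sqrt(2)*m^3 + 3*m^2/2 + 9*sqrt(2)*m^2/2 - 3*sqrt(2)*m/2 + 2*m - 2*sqrt(2)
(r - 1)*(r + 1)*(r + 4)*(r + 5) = r^4 + 9*r^3 + 19*r^2 - 9*r - 20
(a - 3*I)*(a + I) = a^2 - 2*I*a + 3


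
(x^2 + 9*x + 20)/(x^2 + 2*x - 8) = (x + 5)/(x - 2)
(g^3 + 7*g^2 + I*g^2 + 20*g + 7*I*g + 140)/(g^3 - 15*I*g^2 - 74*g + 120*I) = (g^2 + g*(7 + 5*I) + 35*I)/(g^2 - 11*I*g - 30)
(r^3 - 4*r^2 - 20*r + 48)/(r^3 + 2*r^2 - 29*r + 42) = (r^2 - 2*r - 24)/(r^2 + 4*r - 21)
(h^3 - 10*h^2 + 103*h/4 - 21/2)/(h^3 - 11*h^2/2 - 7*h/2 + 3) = (h - 7/2)/(h + 1)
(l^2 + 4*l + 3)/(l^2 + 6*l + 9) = (l + 1)/(l + 3)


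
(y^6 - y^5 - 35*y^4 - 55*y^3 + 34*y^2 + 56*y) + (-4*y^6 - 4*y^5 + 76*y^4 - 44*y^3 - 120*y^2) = -3*y^6 - 5*y^5 + 41*y^4 - 99*y^3 - 86*y^2 + 56*y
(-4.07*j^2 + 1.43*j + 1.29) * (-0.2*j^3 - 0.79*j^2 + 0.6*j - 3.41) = 0.814*j^5 + 2.9293*j^4 - 3.8297*j^3 + 13.7176*j^2 - 4.1023*j - 4.3989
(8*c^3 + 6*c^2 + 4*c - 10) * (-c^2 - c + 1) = -8*c^5 - 14*c^4 - 2*c^3 + 12*c^2 + 14*c - 10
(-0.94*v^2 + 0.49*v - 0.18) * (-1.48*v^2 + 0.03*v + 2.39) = 1.3912*v^4 - 0.7534*v^3 - 1.9655*v^2 + 1.1657*v - 0.4302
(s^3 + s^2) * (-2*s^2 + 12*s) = -2*s^5 + 10*s^4 + 12*s^3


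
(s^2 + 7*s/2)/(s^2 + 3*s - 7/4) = 2*s/(2*s - 1)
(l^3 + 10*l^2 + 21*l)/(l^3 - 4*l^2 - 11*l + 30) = l*(l + 7)/(l^2 - 7*l + 10)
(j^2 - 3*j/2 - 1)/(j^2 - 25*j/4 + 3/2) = 2*(2*j^2 - 3*j - 2)/(4*j^2 - 25*j + 6)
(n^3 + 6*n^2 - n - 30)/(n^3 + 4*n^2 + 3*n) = (n^2 + 3*n - 10)/(n*(n + 1))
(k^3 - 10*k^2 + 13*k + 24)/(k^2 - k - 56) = (k^2 - 2*k - 3)/(k + 7)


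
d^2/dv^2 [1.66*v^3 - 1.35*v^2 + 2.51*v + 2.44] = 9.96*v - 2.7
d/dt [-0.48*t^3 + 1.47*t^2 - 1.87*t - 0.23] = -1.44*t^2 + 2.94*t - 1.87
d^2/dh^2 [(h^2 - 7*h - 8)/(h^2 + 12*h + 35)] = 2*(-19*h^3 - 129*h^2 + 447*h + 3293)/(h^6 + 36*h^5 + 537*h^4 + 4248*h^3 + 18795*h^2 + 44100*h + 42875)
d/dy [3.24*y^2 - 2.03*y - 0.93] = 6.48*y - 2.03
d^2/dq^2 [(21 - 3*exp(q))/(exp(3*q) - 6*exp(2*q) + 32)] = (-12*exp(4*q) + 147*exp(3*q) - 126*exp(2*q) + 912*exp(q) - 192)*exp(q)/(exp(7*q) - 10*exp(6*q) + 12*exp(5*q) + 136*exp(4*q) - 256*exp(3*q) - 768*exp(2*q) + 1024*exp(q) + 2048)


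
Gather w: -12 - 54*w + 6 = -54*w - 6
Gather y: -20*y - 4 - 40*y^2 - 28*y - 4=-40*y^2 - 48*y - 8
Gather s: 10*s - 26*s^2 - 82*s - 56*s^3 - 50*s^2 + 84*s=-56*s^3 - 76*s^2 + 12*s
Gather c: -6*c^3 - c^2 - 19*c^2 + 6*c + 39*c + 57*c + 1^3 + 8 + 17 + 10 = -6*c^3 - 20*c^2 + 102*c + 36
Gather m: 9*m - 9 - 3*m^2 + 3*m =-3*m^2 + 12*m - 9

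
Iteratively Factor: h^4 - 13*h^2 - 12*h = (h)*(h^3 - 13*h - 12) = h*(h - 4)*(h^2 + 4*h + 3) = h*(h - 4)*(h + 3)*(h + 1)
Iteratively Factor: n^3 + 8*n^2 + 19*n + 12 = (n + 1)*(n^2 + 7*n + 12) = (n + 1)*(n + 4)*(n + 3)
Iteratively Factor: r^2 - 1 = (r + 1)*(r - 1)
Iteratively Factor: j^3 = (j)*(j^2) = j^2*(j)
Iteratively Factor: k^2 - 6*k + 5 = (k - 5)*(k - 1)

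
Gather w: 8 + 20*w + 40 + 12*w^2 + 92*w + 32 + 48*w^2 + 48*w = 60*w^2 + 160*w + 80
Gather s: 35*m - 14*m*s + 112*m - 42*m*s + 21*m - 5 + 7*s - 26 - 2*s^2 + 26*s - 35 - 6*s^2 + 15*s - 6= 168*m - 8*s^2 + s*(48 - 56*m) - 72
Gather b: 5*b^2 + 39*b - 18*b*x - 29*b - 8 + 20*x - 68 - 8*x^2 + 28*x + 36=5*b^2 + b*(10 - 18*x) - 8*x^2 + 48*x - 40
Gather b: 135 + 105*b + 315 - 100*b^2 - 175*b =-100*b^2 - 70*b + 450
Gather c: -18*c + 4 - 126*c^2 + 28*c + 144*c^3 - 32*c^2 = 144*c^3 - 158*c^2 + 10*c + 4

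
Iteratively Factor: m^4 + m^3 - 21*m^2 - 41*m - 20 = (m + 1)*(m^3 - 21*m - 20) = (m + 1)*(m + 4)*(m^2 - 4*m - 5) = (m - 5)*(m + 1)*(m + 4)*(m + 1)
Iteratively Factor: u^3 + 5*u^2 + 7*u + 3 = (u + 3)*(u^2 + 2*u + 1) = (u + 1)*(u + 3)*(u + 1)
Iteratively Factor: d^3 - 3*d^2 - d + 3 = (d - 3)*(d^2 - 1) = (d - 3)*(d + 1)*(d - 1)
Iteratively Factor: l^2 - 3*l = (l - 3)*(l)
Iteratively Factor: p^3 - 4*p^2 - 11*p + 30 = (p - 5)*(p^2 + p - 6) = (p - 5)*(p + 3)*(p - 2)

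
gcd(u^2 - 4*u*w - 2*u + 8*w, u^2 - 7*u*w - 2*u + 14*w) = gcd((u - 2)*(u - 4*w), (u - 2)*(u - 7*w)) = u - 2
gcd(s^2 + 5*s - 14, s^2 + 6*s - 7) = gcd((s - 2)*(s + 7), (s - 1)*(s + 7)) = s + 7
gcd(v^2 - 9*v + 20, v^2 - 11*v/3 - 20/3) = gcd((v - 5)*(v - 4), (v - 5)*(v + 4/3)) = v - 5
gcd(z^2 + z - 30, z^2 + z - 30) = z^2 + z - 30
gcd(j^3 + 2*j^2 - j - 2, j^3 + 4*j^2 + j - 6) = j^2 + j - 2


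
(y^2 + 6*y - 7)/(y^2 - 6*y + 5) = (y + 7)/(y - 5)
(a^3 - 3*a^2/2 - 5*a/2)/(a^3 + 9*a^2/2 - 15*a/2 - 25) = a*(a + 1)/(a^2 + 7*a + 10)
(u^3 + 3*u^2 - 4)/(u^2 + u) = (u^3 + 3*u^2 - 4)/(u*(u + 1))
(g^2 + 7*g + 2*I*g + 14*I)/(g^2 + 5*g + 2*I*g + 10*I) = (g + 7)/(g + 5)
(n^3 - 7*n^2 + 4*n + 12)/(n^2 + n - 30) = (n^3 - 7*n^2 + 4*n + 12)/(n^2 + n - 30)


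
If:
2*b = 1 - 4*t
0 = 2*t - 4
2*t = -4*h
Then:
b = -7/2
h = -1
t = 2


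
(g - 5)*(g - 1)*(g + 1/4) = g^3 - 23*g^2/4 + 7*g/2 + 5/4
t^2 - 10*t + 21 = (t - 7)*(t - 3)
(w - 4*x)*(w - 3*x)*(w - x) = w^3 - 8*w^2*x + 19*w*x^2 - 12*x^3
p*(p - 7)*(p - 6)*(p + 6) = p^4 - 7*p^3 - 36*p^2 + 252*p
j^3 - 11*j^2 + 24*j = j*(j - 8)*(j - 3)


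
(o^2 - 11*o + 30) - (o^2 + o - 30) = 60 - 12*o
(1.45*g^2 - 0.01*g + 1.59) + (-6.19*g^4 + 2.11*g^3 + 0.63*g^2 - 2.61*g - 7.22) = -6.19*g^4 + 2.11*g^3 + 2.08*g^2 - 2.62*g - 5.63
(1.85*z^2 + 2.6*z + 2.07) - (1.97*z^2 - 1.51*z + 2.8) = -0.12*z^2 + 4.11*z - 0.73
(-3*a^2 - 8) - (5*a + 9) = -3*a^2 - 5*a - 17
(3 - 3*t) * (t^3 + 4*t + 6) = -3*t^4 + 3*t^3 - 12*t^2 - 6*t + 18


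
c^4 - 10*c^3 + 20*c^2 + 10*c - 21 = (c - 7)*(c - 3)*(c - 1)*(c + 1)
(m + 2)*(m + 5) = m^2 + 7*m + 10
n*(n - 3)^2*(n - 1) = n^4 - 7*n^3 + 15*n^2 - 9*n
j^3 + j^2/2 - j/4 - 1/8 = (j - 1/2)*(j + 1/2)^2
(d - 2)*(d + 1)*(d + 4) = d^3 + 3*d^2 - 6*d - 8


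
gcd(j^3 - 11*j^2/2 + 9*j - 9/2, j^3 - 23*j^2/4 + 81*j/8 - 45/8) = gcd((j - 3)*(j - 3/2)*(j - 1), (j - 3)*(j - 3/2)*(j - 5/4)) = j^2 - 9*j/2 + 9/2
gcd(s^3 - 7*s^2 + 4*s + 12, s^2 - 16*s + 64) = 1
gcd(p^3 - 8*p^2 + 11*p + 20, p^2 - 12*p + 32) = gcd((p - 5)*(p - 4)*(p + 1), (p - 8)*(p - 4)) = p - 4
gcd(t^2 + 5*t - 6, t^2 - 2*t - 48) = t + 6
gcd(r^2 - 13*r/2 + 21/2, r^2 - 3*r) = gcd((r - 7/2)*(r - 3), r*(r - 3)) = r - 3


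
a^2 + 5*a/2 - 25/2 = (a - 5/2)*(a + 5)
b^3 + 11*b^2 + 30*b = b*(b + 5)*(b + 6)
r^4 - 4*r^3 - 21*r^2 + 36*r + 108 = (r - 6)*(r - 3)*(r + 2)*(r + 3)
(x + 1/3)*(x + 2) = x^2 + 7*x/3 + 2/3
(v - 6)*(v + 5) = v^2 - v - 30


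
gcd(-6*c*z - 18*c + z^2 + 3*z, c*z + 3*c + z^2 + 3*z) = z + 3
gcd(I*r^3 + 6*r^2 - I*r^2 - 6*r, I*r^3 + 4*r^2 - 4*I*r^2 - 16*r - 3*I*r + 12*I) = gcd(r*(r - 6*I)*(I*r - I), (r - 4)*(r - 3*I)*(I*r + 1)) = 1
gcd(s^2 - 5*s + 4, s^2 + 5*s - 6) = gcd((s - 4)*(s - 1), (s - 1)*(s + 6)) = s - 1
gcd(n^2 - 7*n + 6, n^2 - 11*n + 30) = n - 6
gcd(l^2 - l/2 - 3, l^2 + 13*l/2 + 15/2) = l + 3/2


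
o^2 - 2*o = o*(o - 2)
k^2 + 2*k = k*(k + 2)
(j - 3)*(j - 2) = j^2 - 5*j + 6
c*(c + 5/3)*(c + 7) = c^3 + 26*c^2/3 + 35*c/3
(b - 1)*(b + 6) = b^2 + 5*b - 6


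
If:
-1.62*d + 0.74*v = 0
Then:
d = 0.45679012345679*v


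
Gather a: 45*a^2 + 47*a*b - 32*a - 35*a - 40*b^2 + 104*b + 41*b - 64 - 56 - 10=45*a^2 + a*(47*b - 67) - 40*b^2 + 145*b - 130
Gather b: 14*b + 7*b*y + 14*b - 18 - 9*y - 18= b*(7*y + 28) - 9*y - 36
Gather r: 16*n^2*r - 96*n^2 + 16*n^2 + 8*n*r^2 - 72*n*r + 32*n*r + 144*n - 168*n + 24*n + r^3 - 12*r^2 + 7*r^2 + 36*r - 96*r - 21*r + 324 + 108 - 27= -80*n^2 + r^3 + r^2*(8*n - 5) + r*(16*n^2 - 40*n - 81) + 405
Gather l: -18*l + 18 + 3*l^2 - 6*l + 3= 3*l^2 - 24*l + 21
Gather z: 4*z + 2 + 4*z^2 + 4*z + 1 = 4*z^2 + 8*z + 3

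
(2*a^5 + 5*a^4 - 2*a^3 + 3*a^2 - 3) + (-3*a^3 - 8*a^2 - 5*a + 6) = 2*a^5 + 5*a^4 - 5*a^3 - 5*a^2 - 5*a + 3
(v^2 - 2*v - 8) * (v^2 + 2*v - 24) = v^4 - 36*v^2 + 32*v + 192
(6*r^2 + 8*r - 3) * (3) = 18*r^2 + 24*r - 9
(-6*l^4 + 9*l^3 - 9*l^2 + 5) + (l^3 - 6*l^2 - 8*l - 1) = -6*l^4 + 10*l^3 - 15*l^2 - 8*l + 4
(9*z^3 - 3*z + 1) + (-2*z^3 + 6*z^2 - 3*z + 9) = 7*z^3 + 6*z^2 - 6*z + 10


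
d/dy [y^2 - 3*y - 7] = 2*y - 3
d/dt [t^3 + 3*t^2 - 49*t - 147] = 3*t^2 + 6*t - 49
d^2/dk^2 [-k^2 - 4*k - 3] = -2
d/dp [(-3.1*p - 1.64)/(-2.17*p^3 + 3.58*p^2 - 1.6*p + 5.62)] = (-13.454*p^3 + 0.421600000000002*p^2 + 11.7424*p - 20.046)/(4.7089*p^6 - 15.5372*p^5 + 19.7604*p^4 - 35.8468*p^3 + 42.7992*p^2 - 17.984*p + 31.5844)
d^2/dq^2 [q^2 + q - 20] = 2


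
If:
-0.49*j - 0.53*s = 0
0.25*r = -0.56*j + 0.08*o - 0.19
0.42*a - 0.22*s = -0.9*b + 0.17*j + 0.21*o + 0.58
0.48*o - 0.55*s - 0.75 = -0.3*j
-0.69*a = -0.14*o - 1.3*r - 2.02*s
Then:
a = 8.96038400867593*s - 0.172826086956522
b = 1.08967995169082 - 3.71627727661113*s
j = -1.08163265306122*s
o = 1.8218537414966*s + 1.5625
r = 3.00585034013605*s - 0.26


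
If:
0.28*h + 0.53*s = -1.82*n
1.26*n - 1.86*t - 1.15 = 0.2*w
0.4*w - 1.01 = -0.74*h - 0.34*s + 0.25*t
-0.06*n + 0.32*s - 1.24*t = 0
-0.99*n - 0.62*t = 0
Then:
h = 1.54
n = 0.32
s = -1.91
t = -0.51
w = 0.97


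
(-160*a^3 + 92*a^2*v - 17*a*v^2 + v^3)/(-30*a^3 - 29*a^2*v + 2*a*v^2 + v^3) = (32*a^2 - 12*a*v + v^2)/(6*a^2 + 7*a*v + v^2)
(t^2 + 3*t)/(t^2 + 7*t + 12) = t/(t + 4)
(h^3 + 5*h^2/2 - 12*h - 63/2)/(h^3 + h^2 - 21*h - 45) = (h - 7/2)/(h - 5)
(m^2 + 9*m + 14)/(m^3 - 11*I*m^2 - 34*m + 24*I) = (m^2 + 9*m + 14)/(m^3 - 11*I*m^2 - 34*m + 24*I)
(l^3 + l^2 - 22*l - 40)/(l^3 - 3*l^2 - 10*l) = (l + 4)/l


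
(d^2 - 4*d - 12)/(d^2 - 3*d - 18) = (d + 2)/(d + 3)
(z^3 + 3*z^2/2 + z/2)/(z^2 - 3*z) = (2*z^2 + 3*z + 1)/(2*(z - 3))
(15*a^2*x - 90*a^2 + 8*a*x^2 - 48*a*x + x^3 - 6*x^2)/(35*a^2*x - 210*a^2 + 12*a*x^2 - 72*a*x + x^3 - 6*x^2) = (3*a + x)/(7*a + x)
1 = 1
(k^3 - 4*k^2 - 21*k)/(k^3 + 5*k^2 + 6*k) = (k - 7)/(k + 2)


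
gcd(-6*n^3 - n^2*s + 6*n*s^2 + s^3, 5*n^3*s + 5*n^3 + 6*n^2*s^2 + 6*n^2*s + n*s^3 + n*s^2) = n + s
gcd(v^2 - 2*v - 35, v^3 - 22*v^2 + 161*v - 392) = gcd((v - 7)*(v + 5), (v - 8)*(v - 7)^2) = v - 7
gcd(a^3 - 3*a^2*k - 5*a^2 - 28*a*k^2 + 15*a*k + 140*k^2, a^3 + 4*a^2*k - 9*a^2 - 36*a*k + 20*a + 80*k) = a^2 + 4*a*k - 5*a - 20*k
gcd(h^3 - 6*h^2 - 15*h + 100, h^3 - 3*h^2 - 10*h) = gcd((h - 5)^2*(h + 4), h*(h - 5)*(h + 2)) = h - 5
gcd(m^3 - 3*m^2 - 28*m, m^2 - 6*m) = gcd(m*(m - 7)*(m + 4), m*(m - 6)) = m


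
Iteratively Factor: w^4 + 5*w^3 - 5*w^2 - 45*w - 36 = (w + 3)*(w^3 + 2*w^2 - 11*w - 12) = (w - 3)*(w + 3)*(w^2 + 5*w + 4) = (w - 3)*(w + 1)*(w + 3)*(w + 4)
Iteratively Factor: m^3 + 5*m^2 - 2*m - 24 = (m - 2)*(m^2 + 7*m + 12) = (m - 2)*(m + 3)*(m + 4)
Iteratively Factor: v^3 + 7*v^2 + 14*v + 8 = (v + 2)*(v^2 + 5*v + 4) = (v + 2)*(v + 4)*(v + 1)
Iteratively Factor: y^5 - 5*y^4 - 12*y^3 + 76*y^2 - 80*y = (y - 2)*(y^4 - 3*y^3 - 18*y^2 + 40*y) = y*(y - 2)*(y^3 - 3*y^2 - 18*y + 40) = y*(y - 2)*(y + 4)*(y^2 - 7*y + 10) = y*(y - 5)*(y - 2)*(y + 4)*(y - 2)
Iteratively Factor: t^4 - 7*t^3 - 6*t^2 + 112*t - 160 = (t - 4)*(t^3 - 3*t^2 - 18*t + 40) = (t - 4)*(t + 4)*(t^2 - 7*t + 10) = (t - 4)*(t - 2)*(t + 4)*(t - 5)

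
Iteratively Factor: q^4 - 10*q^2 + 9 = (q + 1)*(q^3 - q^2 - 9*q + 9) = (q - 3)*(q + 1)*(q^2 + 2*q - 3) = (q - 3)*(q + 1)*(q + 3)*(q - 1)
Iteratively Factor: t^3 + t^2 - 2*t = (t + 2)*(t^2 - t) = (t - 1)*(t + 2)*(t)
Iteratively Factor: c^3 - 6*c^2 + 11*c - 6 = (c - 1)*(c^2 - 5*c + 6) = (c - 2)*(c - 1)*(c - 3)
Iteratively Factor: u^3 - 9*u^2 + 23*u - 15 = (u - 3)*(u^2 - 6*u + 5) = (u - 5)*(u - 3)*(u - 1)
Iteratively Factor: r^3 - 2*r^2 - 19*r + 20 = (r - 1)*(r^2 - r - 20) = (r - 1)*(r + 4)*(r - 5)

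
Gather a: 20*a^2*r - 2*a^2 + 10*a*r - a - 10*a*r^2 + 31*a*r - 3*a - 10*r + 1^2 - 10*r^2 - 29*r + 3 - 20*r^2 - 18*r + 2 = a^2*(20*r - 2) + a*(-10*r^2 + 41*r - 4) - 30*r^2 - 57*r + 6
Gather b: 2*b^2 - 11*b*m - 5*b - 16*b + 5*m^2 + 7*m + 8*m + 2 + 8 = 2*b^2 + b*(-11*m - 21) + 5*m^2 + 15*m + 10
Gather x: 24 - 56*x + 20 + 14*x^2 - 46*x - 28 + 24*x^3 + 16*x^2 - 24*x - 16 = 24*x^3 + 30*x^2 - 126*x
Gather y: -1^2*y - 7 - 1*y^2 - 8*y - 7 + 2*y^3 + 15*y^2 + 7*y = 2*y^3 + 14*y^2 - 2*y - 14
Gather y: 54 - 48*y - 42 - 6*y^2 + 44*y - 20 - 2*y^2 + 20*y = -8*y^2 + 16*y - 8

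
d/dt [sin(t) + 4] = cos(t)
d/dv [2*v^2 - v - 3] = 4*v - 1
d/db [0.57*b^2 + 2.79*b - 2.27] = 1.14*b + 2.79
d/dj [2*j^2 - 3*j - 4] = 4*j - 3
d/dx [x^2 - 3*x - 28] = 2*x - 3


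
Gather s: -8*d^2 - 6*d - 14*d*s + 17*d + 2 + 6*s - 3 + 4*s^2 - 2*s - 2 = -8*d^2 + 11*d + 4*s^2 + s*(4 - 14*d) - 3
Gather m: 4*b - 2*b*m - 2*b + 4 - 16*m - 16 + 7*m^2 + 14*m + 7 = 2*b + 7*m^2 + m*(-2*b - 2) - 5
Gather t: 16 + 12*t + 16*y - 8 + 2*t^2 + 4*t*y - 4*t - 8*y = 2*t^2 + t*(4*y + 8) + 8*y + 8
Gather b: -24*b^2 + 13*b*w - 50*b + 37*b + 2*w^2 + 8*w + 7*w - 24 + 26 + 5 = -24*b^2 + b*(13*w - 13) + 2*w^2 + 15*w + 7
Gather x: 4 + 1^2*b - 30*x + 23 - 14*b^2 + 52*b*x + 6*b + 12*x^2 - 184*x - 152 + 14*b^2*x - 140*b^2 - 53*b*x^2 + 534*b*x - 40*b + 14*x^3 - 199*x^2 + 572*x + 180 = -154*b^2 - 33*b + 14*x^3 + x^2*(-53*b - 187) + x*(14*b^2 + 586*b + 358) + 55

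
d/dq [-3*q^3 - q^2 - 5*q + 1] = -9*q^2 - 2*q - 5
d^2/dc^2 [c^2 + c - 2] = 2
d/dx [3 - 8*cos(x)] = 8*sin(x)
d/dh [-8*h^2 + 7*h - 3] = 7 - 16*h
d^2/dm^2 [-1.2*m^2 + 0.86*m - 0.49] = -2.40000000000000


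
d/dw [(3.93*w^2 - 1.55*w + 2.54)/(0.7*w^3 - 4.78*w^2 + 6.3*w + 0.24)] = (-2.751*w^4 + 2.17*w^3 + 12.016*w^2 + 26.1688*w - 16.374)/(0.49*w^6 - 6.692*w^5 + 31.6684*w^4 - 59.892*w^3 + 37.3956*w^2 + 3.024*w + 0.0576)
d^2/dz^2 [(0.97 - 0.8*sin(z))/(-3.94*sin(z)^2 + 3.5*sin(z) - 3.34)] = (-12.41888*sin(z)^5 + 49.199568*sin(z)^4 + 47.87494*sin(z)^3 - 138.8761*sin(z)^2 + 19.50654*sin(z) + 20.468624)/(61.162984*sin(z)^6 - 162.9978*sin(z)^5 + 300.341472*sin(z)^4 - 319.2266*sin(z)^3 + 254.604192*sin(z)^2 - 117.1338*sin(z) + 37.259704)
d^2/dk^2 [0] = 0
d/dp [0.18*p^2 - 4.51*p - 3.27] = 0.36*p - 4.51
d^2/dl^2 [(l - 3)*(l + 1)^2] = 6*l - 2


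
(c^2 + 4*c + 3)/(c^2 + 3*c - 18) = (c^2 + 4*c + 3)/(c^2 + 3*c - 18)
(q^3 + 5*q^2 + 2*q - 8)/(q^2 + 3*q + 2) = (q^2 + 3*q - 4)/(q + 1)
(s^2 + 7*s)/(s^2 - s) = (s + 7)/(s - 1)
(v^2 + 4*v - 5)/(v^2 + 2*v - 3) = (v + 5)/(v + 3)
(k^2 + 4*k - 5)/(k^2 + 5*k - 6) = (k + 5)/(k + 6)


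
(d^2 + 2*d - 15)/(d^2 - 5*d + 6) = (d + 5)/(d - 2)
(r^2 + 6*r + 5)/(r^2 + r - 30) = (r^2 + 6*r + 5)/(r^2 + r - 30)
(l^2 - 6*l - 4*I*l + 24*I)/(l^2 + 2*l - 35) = (l^2 - 6*l - 4*I*l + 24*I)/(l^2 + 2*l - 35)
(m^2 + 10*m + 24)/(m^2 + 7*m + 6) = (m + 4)/(m + 1)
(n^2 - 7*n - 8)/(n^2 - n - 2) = (n - 8)/(n - 2)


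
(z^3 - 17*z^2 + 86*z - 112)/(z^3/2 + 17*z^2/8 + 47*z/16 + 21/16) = 16*(z^3 - 17*z^2 + 86*z - 112)/(8*z^3 + 34*z^2 + 47*z + 21)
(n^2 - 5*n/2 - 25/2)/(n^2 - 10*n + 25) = (n + 5/2)/(n - 5)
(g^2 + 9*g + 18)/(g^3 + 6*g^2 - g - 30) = (g + 6)/(g^2 + 3*g - 10)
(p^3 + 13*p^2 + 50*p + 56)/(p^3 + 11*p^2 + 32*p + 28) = (p + 4)/(p + 2)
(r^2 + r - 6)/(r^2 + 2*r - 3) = (r - 2)/(r - 1)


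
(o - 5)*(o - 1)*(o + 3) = o^3 - 3*o^2 - 13*o + 15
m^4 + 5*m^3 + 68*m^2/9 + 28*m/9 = m*(m + 2/3)*(m + 2)*(m + 7/3)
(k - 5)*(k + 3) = k^2 - 2*k - 15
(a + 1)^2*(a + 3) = a^3 + 5*a^2 + 7*a + 3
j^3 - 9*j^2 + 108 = (j - 6)^2*(j + 3)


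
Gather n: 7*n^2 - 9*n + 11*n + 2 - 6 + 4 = 7*n^2 + 2*n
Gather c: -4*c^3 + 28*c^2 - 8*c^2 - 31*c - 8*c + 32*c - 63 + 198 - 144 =-4*c^3 + 20*c^2 - 7*c - 9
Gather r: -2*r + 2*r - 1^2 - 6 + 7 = 0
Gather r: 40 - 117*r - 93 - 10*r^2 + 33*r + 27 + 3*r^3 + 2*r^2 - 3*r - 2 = 3*r^3 - 8*r^2 - 87*r - 28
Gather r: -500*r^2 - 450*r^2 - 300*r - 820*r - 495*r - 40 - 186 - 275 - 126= -950*r^2 - 1615*r - 627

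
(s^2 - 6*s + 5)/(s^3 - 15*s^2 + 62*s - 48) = (s - 5)/(s^2 - 14*s + 48)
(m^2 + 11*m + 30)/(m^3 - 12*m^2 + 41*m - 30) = (m^2 + 11*m + 30)/(m^3 - 12*m^2 + 41*m - 30)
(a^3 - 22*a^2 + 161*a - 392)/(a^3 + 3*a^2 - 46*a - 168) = (a^2 - 15*a + 56)/(a^2 + 10*a + 24)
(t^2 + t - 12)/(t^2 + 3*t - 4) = (t - 3)/(t - 1)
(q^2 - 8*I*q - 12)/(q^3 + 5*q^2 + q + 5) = (q^2 - 8*I*q - 12)/(q^3 + 5*q^2 + q + 5)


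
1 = 1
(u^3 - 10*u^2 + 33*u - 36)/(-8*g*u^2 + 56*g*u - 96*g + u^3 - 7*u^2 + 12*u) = (u - 3)/(-8*g + u)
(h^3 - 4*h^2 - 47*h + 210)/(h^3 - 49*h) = (h^2 - 11*h + 30)/(h*(h - 7))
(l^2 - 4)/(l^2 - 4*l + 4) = (l + 2)/(l - 2)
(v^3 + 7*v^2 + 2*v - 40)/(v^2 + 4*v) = v + 3 - 10/v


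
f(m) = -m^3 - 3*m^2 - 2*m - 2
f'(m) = -3*m^2 - 6*m - 2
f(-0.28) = -1.65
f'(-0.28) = -0.56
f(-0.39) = -1.62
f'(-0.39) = -0.12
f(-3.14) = 5.66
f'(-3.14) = -12.74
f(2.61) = -45.44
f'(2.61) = -38.10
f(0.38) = -3.25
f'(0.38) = -4.71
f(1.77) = -20.48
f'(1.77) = -22.02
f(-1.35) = -2.31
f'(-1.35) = 0.63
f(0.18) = -2.46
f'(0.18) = -3.18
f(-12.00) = 1318.00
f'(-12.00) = -362.00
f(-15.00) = 2728.00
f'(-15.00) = -587.00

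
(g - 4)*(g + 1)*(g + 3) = g^3 - 13*g - 12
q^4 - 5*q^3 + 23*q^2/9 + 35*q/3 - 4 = (q - 3)^2*(q - 1/3)*(q + 4/3)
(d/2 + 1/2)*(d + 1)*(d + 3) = d^3/2 + 5*d^2/2 + 7*d/2 + 3/2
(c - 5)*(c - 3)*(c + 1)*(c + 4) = c^4 - 3*c^3 - 21*c^2 + 43*c + 60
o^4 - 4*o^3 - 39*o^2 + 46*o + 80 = (o - 8)*(o - 2)*(o + 1)*(o + 5)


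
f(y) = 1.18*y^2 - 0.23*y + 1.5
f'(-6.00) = -14.39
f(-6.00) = 45.36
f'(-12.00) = -28.55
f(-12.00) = 174.18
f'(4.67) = 10.79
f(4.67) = 26.16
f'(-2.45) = -6.01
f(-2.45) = 9.15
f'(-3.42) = -8.30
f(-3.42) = 16.09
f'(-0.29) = -0.91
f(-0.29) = 1.67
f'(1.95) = 4.37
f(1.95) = 5.54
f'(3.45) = 7.91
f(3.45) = 14.75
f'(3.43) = 7.86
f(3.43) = 14.59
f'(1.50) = 3.31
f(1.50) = 3.81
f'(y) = 2.36*y - 0.23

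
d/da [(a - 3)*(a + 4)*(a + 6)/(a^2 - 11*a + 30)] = (a^4 - 22*a^3 + 19*a^2 + 564*a - 972)/(a^4 - 22*a^3 + 181*a^2 - 660*a + 900)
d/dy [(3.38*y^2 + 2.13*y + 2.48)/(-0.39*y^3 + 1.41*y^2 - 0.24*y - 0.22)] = (1.3182*y^4 + 1.6614*y^3 - 0.9129*y^2 - 8.4808*y + 0.1266)/(0.1521*y^6 - 1.0998*y^5 + 2.1753*y^4 - 0.5052*y^3 - 0.5628*y^2 + 0.1056*y + 0.0484)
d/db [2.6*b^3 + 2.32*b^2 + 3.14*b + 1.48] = 7.8*b^2 + 4.64*b + 3.14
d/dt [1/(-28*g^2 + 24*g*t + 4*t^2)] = (-3*g - t)/(2*(-7*g^2 + 6*g*t + t^2)^2)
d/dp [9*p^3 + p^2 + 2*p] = 27*p^2 + 2*p + 2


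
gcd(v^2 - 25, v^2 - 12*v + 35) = v - 5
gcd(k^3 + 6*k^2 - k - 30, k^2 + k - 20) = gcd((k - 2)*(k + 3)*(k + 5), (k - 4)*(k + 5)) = k + 5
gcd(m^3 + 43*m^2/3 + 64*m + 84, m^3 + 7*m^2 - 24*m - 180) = m^2 + 12*m + 36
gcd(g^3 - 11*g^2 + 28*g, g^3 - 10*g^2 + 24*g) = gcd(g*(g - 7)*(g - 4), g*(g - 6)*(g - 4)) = g^2 - 4*g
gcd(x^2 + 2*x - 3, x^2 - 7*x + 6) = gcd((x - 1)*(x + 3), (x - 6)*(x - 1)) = x - 1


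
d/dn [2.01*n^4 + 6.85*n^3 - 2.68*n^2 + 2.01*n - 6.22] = 8.04*n^3 + 20.55*n^2 - 5.36*n + 2.01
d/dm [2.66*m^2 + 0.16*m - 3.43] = 5.32*m + 0.16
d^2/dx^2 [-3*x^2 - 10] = -6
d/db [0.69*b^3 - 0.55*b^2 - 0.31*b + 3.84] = 2.07*b^2 - 1.1*b - 0.31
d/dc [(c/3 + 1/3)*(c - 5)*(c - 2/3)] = c^2 - 28*c/9 - 7/9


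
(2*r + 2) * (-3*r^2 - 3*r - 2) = -6*r^3 - 12*r^2 - 10*r - 4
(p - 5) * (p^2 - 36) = p^3 - 5*p^2 - 36*p + 180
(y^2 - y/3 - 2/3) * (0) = 0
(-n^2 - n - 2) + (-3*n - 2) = -n^2 - 4*n - 4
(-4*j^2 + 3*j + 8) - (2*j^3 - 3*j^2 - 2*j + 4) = -2*j^3 - j^2 + 5*j + 4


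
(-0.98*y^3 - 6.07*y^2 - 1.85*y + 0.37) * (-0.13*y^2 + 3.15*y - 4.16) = 0.1274*y^5 - 2.2979*y^4 - 14.8032*y^3 + 19.3756*y^2 + 8.8615*y - 1.5392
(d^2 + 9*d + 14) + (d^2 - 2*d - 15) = 2*d^2 + 7*d - 1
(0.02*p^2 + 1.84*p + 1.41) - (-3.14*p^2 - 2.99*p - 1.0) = 3.16*p^2 + 4.83*p + 2.41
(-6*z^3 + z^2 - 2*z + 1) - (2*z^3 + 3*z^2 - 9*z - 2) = -8*z^3 - 2*z^2 + 7*z + 3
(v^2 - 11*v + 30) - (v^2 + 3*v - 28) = 58 - 14*v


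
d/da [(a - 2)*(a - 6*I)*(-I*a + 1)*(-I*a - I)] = -4*a^3 + a^2*(3 + 15*I) + a*(-8 - 10*I) + 6 - 10*I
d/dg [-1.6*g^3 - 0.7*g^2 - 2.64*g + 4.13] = -4.8*g^2 - 1.4*g - 2.64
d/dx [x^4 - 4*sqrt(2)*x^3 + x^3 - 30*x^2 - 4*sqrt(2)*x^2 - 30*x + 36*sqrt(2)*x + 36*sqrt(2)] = 4*x^3 - 12*sqrt(2)*x^2 + 3*x^2 - 60*x - 8*sqrt(2)*x - 30 + 36*sqrt(2)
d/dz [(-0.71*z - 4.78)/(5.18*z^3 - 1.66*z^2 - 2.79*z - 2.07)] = (7.3556*z^3 + 73.1026*z^2 - 15.8696*z - 11.8665)/(26.8324*z^6 - 17.1976*z^5 - 26.1488*z^4 - 12.1824*z^3 + 14.6565*z^2 + 11.5506*z + 4.2849)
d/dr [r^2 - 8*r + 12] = 2*r - 8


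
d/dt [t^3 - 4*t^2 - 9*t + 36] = 3*t^2 - 8*t - 9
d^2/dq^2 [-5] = 0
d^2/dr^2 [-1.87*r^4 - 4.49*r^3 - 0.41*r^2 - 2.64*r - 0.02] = -22.44*r^2 - 26.94*r - 0.82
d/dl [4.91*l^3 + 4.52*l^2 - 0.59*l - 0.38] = 14.73*l^2 + 9.04*l - 0.59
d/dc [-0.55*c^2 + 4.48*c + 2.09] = 4.48 - 1.1*c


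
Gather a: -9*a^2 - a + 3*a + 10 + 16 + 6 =-9*a^2 + 2*a + 32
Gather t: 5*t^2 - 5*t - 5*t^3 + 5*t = -5*t^3 + 5*t^2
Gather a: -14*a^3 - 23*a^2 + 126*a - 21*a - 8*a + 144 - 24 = -14*a^3 - 23*a^2 + 97*a + 120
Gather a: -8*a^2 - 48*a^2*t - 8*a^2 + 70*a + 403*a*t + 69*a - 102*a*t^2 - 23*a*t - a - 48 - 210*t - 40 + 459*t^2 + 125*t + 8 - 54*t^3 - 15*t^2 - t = a^2*(-48*t - 16) + a*(-102*t^2 + 380*t + 138) - 54*t^3 + 444*t^2 - 86*t - 80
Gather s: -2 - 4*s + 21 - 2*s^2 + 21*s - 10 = -2*s^2 + 17*s + 9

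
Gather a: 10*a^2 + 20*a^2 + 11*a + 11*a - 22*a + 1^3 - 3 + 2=30*a^2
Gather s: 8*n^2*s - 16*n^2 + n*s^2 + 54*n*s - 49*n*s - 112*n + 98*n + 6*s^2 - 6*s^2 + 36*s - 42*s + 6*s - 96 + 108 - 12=-16*n^2 + n*s^2 - 14*n + s*(8*n^2 + 5*n)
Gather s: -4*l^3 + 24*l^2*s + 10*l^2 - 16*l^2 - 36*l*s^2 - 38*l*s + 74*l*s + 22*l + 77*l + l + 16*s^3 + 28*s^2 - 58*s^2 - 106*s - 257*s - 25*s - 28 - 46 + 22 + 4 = -4*l^3 - 6*l^2 + 100*l + 16*s^3 + s^2*(-36*l - 30) + s*(24*l^2 + 36*l - 388) - 48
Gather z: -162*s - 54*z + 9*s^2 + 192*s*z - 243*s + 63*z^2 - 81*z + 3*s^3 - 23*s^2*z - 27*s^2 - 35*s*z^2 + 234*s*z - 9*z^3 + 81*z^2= 3*s^3 - 18*s^2 - 405*s - 9*z^3 + z^2*(144 - 35*s) + z*(-23*s^2 + 426*s - 135)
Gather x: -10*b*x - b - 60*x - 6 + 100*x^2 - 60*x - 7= -b + 100*x^2 + x*(-10*b - 120) - 13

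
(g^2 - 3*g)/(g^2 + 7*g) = (g - 3)/(g + 7)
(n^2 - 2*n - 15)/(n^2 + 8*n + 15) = (n - 5)/(n + 5)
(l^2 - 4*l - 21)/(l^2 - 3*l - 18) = (l - 7)/(l - 6)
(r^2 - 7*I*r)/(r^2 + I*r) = (r - 7*I)/(r + I)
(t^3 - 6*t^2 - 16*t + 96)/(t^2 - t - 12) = (t^2 - 2*t - 24)/(t + 3)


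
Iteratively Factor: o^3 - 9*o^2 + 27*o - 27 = (o - 3)*(o^2 - 6*o + 9) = (o - 3)^2*(o - 3)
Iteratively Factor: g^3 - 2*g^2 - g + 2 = (g - 1)*(g^2 - g - 2) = (g - 2)*(g - 1)*(g + 1)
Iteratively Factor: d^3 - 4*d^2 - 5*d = (d - 5)*(d^2 + d) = d*(d - 5)*(d + 1)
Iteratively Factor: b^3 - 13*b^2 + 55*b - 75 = (b - 3)*(b^2 - 10*b + 25) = (b - 5)*(b - 3)*(b - 5)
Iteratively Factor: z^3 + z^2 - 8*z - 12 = (z + 2)*(z^2 - z - 6) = (z - 3)*(z + 2)*(z + 2)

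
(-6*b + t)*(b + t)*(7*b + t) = -42*b^3 - 41*b^2*t + 2*b*t^2 + t^3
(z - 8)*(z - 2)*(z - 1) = z^3 - 11*z^2 + 26*z - 16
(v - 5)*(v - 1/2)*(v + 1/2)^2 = v^4 - 9*v^3/2 - 11*v^2/4 + 9*v/8 + 5/8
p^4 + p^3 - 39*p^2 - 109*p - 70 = (p - 7)*(p + 1)*(p + 2)*(p + 5)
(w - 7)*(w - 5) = w^2 - 12*w + 35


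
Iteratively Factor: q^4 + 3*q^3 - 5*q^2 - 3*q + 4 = (q + 4)*(q^3 - q^2 - q + 1) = (q - 1)*(q + 4)*(q^2 - 1) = (q - 1)*(q + 1)*(q + 4)*(q - 1)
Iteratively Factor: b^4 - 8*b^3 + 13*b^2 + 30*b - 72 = (b - 4)*(b^3 - 4*b^2 - 3*b + 18) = (b - 4)*(b + 2)*(b^2 - 6*b + 9) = (b - 4)*(b - 3)*(b + 2)*(b - 3)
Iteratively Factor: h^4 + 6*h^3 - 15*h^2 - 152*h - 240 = (h + 4)*(h^3 + 2*h^2 - 23*h - 60) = (h + 3)*(h + 4)*(h^2 - h - 20) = (h + 3)*(h + 4)^2*(h - 5)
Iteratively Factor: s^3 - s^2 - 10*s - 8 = (s + 1)*(s^2 - 2*s - 8) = (s + 1)*(s + 2)*(s - 4)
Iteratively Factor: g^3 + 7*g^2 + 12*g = (g + 3)*(g^2 + 4*g) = (g + 3)*(g + 4)*(g)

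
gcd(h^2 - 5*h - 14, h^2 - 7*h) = h - 7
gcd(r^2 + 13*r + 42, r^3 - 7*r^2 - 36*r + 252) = r + 6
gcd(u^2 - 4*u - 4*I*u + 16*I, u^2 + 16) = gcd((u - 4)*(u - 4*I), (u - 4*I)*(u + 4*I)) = u - 4*I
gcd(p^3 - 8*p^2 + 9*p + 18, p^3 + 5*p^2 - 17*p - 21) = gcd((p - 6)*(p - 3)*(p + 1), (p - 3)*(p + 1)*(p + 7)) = p^2 - 2*p - 3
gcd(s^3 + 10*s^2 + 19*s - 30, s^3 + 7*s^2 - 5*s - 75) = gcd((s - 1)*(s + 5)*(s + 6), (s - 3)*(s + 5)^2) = s + 5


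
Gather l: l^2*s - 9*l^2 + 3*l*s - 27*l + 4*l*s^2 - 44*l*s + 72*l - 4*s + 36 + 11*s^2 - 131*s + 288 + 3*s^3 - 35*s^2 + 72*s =l^2*(s - 9) + l*(4*s^2 - 41*s + 45) + 3*s^3 - 24*s^2 - 63*s + 324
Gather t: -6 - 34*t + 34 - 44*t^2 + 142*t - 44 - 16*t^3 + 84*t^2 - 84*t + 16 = -16*t^3 + 40*t^2 + 24*t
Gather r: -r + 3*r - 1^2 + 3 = 2*r + 2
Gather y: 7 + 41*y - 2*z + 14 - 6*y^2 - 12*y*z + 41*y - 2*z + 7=-6*y^2 + y*(82 - 12*z) - 4*z + 28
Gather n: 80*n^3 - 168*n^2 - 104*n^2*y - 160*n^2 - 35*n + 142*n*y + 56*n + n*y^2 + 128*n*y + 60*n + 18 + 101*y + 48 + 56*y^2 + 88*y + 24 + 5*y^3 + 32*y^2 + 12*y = 80*n^3 + n^2*(-104*y - 328) + n*(y^2 + 270*y + 81) + 5*y^3 + 88*y^2 + 201*y + 90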